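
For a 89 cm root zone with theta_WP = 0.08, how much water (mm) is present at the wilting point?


Step 1: Water (mm) = theta_WP * depth * 10
Step 2: Water = 0.08 * 89 * 10
Step 3: Water = 71.2 mm

71.2


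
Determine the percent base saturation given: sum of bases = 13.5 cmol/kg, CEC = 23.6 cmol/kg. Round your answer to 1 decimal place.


Step 1: BS = 100 * (sum of bases) / CEC
Step 2: BS = 100 * 13.5 / 23.6
Step 3: BS = 57.2%

57.2


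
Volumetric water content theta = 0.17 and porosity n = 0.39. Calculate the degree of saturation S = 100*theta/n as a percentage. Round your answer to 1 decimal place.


Step 1: S = 100 * theta_v / n
Step 2: S = 100 * 0.17 / 0.39
Step 3: S = 43.6%

43.6


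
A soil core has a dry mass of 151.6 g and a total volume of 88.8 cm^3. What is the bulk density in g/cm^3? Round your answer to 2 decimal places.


Step 1: Identify the formula: BD = dry mass / volume
Step 2: Substitute values: BD = 151.6 / 88.8
Step 3: BD = 1.71 g/cm^3

1.71


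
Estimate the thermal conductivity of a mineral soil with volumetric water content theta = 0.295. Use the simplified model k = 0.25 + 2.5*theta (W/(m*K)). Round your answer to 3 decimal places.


Step 1: k = 0.25 + 2.5 * theta
Step 2: k = 0.25 + 2.5 * 0.295
Step 3: k = 0.25 + 0.738
Step 4: k = 0.988 W/(m*K)

0.988


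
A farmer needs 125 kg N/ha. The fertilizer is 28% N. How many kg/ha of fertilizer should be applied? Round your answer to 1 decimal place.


Step 1: Fertilizer rate = target N / (N content / 100)
Step 2: Rate = 125 / (28 / 100)
Step 3: Rate = 125 / 0.28
Step 4: Rate = 446.4 kg/ha

446.4


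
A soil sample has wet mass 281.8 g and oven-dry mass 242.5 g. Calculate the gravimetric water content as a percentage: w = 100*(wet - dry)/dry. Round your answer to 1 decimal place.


Step 1: Water mass = wet - dry = 281.8 - 242.5 = 39.3 g
Step 2: w = 100 * water mass / dry mass
Step 3: w = 100 * 39.3 / 242.5 = 16.2%

16.2


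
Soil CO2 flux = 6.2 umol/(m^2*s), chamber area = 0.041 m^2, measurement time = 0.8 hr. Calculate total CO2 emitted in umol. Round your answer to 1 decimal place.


Step 1: Convert time to seconds: 0.8 hr * 3600 = 2880.0 s
Step 2: Total = flux * area * time_s
Step 3: Total = 6.2 * 0.041 * 2880.0
Step 4: Total = 732.1 umol

732.1


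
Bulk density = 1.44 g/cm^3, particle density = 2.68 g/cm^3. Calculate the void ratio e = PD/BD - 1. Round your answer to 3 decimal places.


Step 1: e = PD / BD - 1
Step 2: e = 2.68 / 1.44 - 1
Step 3: e = 1.86111 - 1
Step 4: e = 0.861

0.861


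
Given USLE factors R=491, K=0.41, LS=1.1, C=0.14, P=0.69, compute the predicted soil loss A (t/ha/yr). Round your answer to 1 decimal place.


Step 1: A = R * K * LS * C * P
Step 2: R * K = 491 * 0.41 = 201.31
Step 3: (R*K) * LS = 201.31 * 1.1 = 221.441
Step 4: * C * P = 221.441 * 0.14 * 0.69 = 21.4
Step 5: A = 21.4 t/(ha*yr)

21.4


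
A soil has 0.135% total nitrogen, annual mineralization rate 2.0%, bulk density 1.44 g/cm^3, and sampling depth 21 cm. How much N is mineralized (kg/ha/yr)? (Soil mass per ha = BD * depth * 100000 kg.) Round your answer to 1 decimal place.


Step 1: Soil mass per ha = BD * depth * 100000 = 1.44 * 21 * 100000 = 3024000 kg
Step 2: Total N pool = soil mass * N%/100 = 3024000 * 0.135/100 = 4082.4 kg/ha
Step 3: N mineralized = N pool * rate%/100 = 4082.4 * 2.0/100 = 81.6 kg/ha/yr

81.6


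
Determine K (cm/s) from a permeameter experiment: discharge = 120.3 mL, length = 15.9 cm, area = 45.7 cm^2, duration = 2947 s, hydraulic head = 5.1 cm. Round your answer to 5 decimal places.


Step 1: K = Q * L / (A * t * h)
Step 2: Numerator = 120.3 * 15.9 = 1912.77
Step 3: Denominator = 45.7 * 2947 * 5.1 = 686857.29
Step 4: K = 1912.77 / 686857.29 = 0.00278 cm/s

0.00278


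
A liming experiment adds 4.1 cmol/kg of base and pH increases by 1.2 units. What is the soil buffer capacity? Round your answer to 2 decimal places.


Step 1: BC = change in base / change in pH
Step 2: BC = 4.1 / 1.2
Step 3: BC = 3.42 cmol/(kg*pH unit)

3.42


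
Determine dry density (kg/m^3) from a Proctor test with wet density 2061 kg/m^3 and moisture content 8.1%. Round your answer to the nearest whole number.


Step 1: Dry density = wet density / (1 + w/100)
Step 2: Dry density = 2061 / (1 + 8.1/100)
Step 3: Dry density = 2061 / 1.081
Step 4: Dry density = 1907 kg/m^3

1907


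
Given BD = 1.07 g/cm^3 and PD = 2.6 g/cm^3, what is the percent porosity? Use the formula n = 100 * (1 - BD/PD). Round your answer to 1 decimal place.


Step 1: Formula: n = 100 * (1 - BD / PD)
Step 2: n = 100 * (1 - 1.07 / 2.6)
Step 3: n = 100 * (1 - 0.41154)
Step 4: n = 58.8%

58.8


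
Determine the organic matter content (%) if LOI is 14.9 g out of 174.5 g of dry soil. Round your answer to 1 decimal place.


Step 1: OM% = 100 * LOI / sample mass
Step 2: OM = 100 * 14.9 / 174.5
Step 3: OM = 8.5%

8.5


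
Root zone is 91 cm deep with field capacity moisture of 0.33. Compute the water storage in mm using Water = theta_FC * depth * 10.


Step 1: Water (mm) = theta_FC * depth (cm) * 10
Step 2: Water = 0.33 * 91 * 10
Step 3: Water = 300.3 mm

300.3


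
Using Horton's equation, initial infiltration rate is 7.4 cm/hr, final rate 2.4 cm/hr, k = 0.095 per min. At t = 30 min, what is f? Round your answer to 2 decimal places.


Step 1: f = fc + (f0 - fc) * exp(-k * t)
Step 2: exp(-0.095 * 30) = 0.057844
Step 3: f = 2.4 + (7.4 - 2.4) * 0.057844
Step 4: f = 2.4 + 5.0 * 0.057844
Step 5: f = 2.69 cm/hr

2.69


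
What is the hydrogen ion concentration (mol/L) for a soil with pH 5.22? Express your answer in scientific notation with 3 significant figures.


Step 1: [H+] = 10^(-pH)
Step 2: [H+] = 10^(-5.22)
Step 3: [H+] = 6.03e-06 mol/L

6.03e-06


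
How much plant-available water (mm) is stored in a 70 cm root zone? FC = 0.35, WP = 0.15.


Step 1: Available water = (FC - WP) * depth * 10
Step 2: AW = (0.35 - 0.15) * 70 * 10
Step 3: AW = 0.2 * 70 * 10
Step 4: AW = 140.0 mm

140.0


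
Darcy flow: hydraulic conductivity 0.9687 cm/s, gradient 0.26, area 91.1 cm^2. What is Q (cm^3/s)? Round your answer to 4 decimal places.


Step 1: Apply Darcy's law: Q = K * i * A
Step 2: Q = 0.9687 * 0.26 * 91.1
Step 3: Q = 22.9446 cm^3/s

22.9446


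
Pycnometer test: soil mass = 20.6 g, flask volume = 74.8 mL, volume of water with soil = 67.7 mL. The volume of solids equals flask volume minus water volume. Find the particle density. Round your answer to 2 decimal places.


Step 1: Volume of solids = flask volume - water volume with soil
Step 2: V_solids = 74.8 - 67.7 = 7.1 mL
Step 3: Particle density = mass / V_solids = 20.6 / 7.1 = 2.9 g/cm^3

2.9


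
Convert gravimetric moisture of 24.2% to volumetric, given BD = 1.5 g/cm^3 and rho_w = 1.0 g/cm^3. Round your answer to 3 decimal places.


Step 1: theta = (w / 100) * BD / rho_w
Step 2: theta = (24.2 / 100) * 1.5 / 1.0
Step 3: theta = 0.242 * 1.5
Step 4: theta = 0.363

0.363


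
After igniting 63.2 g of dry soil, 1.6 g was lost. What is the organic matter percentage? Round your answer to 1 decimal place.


Step 1: OM% = 100 * LOI / sample mass
Step 2: OM = 100 * 1.6 / 63.2
Step 3: OM = 2.5%

2.5


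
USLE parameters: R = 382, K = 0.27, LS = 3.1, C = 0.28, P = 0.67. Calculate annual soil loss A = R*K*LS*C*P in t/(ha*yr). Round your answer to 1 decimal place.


Step 1: A = R * K * LS * C * P
Step 2: R * K = 382 * 0.27 = 103.14
Step 3: (R*K) * LS = 103.14 * 3.1 = 319.734
Step 4: * C * P = 319.734 * 0.28 * 0.67 = 60.0
Step 5: A = 60.0 t/(ha*yr)

60.0


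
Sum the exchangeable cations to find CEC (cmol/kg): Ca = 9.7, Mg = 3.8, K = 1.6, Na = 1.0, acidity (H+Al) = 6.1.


Step 1: CEC = Ca + Mg + K + Na + (H+Al)
Step 2: CEC = 9.7 + 3.8 + 1.6 + 1.0 + 6.1
Step 3: CEC = 22.2 cmol/kg

22.2


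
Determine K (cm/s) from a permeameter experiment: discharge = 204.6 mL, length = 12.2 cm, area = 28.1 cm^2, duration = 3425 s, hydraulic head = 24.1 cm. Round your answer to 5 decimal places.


Step 1: K = Q * L / (A * t * h)
Step 2: Numerator = 204.6 * 12.2 = 2496.12
Step 3: Denominator = 28.1 * 3425 * 24.1 = 2319444.25
Step 4: K = 2496.12 / 2319444.25 = 0.00108 cm/s

0.00108


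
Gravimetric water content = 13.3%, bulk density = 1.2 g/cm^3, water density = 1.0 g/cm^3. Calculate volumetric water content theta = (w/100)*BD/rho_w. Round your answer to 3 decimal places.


Step 1: theta = (w / 100) * BD / rho_w
Step 2: theta = (13.3 / 100) * 1.2 / 1.0
Step 3: theta = 0.133 * 1.2
Step 4: theta = 0.16

0.16


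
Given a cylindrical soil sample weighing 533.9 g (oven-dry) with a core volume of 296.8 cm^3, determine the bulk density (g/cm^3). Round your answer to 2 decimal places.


Step 1: Identify the formula: BD = dry mass / volume
Step 2: Substitute values: BD = 533.9 / 296.8
Step 3: BD = 1.8 g/cm^3

1.8


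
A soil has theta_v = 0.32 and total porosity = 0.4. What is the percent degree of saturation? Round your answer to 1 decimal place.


Step 1: S = 100 * theta_v / n
Step 2: S = 100 * 0.32 / 0.4
Step 3: S = 80.0%

80.0


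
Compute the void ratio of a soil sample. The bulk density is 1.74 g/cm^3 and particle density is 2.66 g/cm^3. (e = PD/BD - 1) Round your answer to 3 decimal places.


Step 1: e = PD / BD - 1
Step 2: e = 2.66 / 1.74 - 1
Step 3: e = 1.52874 - 1
Step 4: e = 0.529

0.529


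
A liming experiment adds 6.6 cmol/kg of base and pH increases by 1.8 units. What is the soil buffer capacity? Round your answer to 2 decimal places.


Step 1: BC = change in base / change in pH
Step 2: BC = 6.6 / 1.8
Step 3: BC = 3.67 cmol/(kg*pH unit)

3.67


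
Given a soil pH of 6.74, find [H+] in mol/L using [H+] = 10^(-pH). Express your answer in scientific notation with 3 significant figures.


Step 1: [H+] = 10^(-pH)
Step 2: [H+] = 10^(-6.74)
Step 3: [H+] = 1.82e-07 mol/L

1.82e-07


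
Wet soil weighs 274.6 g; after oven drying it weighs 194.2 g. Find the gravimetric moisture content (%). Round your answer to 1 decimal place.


Step 1: Water mass = wet - dry = 274.6 - 194.2 = 80.4 g
Step 2: w = 100 * water mass / dry mass
Step 3: w = 100 * 80.4 / 194.2 = 41.4%

41.4


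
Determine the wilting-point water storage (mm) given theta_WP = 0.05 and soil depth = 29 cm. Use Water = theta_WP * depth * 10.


Step 1: Water (mm) = theta_WP * depth * 10
Step 2: Water = 0.05 * 29 * 10
Step 3: Water = 14.5 mm

14.5


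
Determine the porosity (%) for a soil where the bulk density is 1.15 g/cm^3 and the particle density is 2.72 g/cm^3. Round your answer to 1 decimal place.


Step 1: Formula: n = 100 * (1 - BD / PD)
Step 2: n = 100 * (1 - 1.15 / 2.72)
Step 3: n = 100 * (1 - 0.42279)
Step 4: n = 57.7%

57.7


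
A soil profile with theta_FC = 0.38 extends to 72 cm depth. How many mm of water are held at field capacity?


Step 1: Water (mm) = theta_FC * depth (cm) * 10
Step 2: Water = 0.38 * 72 * 10
Step 3: Water = 273.6 mm

273.6


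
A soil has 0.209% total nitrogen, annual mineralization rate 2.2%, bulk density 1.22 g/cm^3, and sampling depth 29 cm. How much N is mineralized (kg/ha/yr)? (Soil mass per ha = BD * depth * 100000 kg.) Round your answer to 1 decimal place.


Step 1: Soil mass per ha = BD * depth * 100000 = 1.22 * 29 * 100000 = 3538000 kg
Step 2: Total N pool = soil mass * N%/100 = 3538000 * 0.209/100 = 7394.42 kg/ha
Step 3: N mineralized = N pool * rate%/100 = 7394.42 * 2.2/100 = 162.7 kg/ha/yr

162.7


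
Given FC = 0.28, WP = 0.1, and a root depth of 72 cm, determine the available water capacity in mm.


Step 1: Available water = (FC - WP) * depth * 10
Step 2: AW = (0.28 - 0.1) * 72 * 10
Step 3: AW = 0.18 * 72 * 10
Step 4: AW = 129.6 mm

129.6


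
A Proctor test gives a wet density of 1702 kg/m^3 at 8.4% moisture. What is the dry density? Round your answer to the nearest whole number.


Step 1: Dry density = wet density / (1 + w/100)
Step 2: Dry density = 1702 / (1 + 8.4/100)
Step 3: Dry density = 1702 / 1.084
Step 4: Dry density = 1570 kg/m^3

1570


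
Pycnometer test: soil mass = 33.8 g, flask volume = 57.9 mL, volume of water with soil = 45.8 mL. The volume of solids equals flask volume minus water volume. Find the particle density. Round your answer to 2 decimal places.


Step 1: Volume of solids = flask volume - water volume with soil
Step 2: V_solids = 57.9 - 45.8 = 12.1 mL
Step 3: Particle density = mass / V_solids = 33.8 / 12.1 = 2.79 g/cm^3

2.79


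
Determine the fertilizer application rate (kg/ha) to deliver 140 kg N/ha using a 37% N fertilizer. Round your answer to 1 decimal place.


Step 1: Fertilizer rate = target N / (N content / 100)
Step 2: Rate = 140 / (37 / 100)
Step 3: Rate = 140 / 0.37
Step 4: Rate = 378.4 kg/ha

378.4


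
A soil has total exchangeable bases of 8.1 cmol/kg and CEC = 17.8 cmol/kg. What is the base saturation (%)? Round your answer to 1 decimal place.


Step 1: BS = 100 * (sum of bases) / CEC
Step 2: BS = 100 * 8.1 / 17.8
Step 3: BS = 45.5%

45.5


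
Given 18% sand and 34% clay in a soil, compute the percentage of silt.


Step 1: sand + silt + clay = 100%
Step 2: silt = 100 - sand - clay
Step 3: silt = 100 - 18 - 34
Step 4: silt = 48%

48


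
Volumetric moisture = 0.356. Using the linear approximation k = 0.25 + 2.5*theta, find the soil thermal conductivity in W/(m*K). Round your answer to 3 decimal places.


Step 1: k = 0.25 + 2.5 * theta
Step 2: k = 0.25 + 2.5 * 0.356
Step 3: k = 0.25 + 0.89
Step 4: k = 1.14 W/(m*K)

1.14


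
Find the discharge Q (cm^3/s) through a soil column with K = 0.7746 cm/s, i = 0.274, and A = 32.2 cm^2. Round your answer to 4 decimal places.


Step 1: Apply Darcy's law: Q = K * i * A
Step 2: Q = 0.7746 * 0.274 * 32.2
Step 3: Q = 6.8341 cm^3/s

6.8341


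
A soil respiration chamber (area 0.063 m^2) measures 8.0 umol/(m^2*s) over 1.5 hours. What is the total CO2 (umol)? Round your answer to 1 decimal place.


Step 1: Convert time to seconds: 1.5 hr * 3600 = 5400.0 s
Step 2: Total = flux * area * time_s
Step 3: Total = 8.0 * 0.063 * 5400.0
Step 4: Total = 2721.6 umol

2721.6


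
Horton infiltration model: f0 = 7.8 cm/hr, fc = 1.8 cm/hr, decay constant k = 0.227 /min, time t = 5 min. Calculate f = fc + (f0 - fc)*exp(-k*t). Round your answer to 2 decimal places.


Step 1: f = fc + (f0 - fc) * exp(-k * t)
Step 2: exp(-0.227 * 5) = 0.321422
Step 3: f = 1.8 + (7.8 - 1.8) * 0.321422
Step 4: f = 1.8 + 6.0 * 0.321422
Step 5: f = 3.73 cm/hr

3.73


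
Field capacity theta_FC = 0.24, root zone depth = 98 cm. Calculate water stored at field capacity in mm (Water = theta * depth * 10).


Step 1: Water (mm) = theta_FC * depth (cm) * 10
Step 2: Water = 0.24 * 98 * 10
Step 3: Water = 235.2 mm

235.2


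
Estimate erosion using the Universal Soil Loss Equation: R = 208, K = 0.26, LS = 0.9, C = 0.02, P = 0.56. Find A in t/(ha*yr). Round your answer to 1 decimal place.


Step 1: A = R * K * LS * C * P
Step 2: R * K = 208 * 0.26 = 54.08
Step 3: (R*K) * LS = 54.08 * 0.9 = 48.672
Step 4: * C * P = 48.672 * 0.02 * 0.56 = 0.5
Step 5: A = 0.5 t/(ha*yr)

0.5


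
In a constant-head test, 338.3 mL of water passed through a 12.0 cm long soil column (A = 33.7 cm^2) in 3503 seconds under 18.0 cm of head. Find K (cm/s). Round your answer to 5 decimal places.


Step 1: K = Q * L / (A * t * h)
Step 2: Numerator = 338.3 * 12.0 = 4059.6
Step 3: Denominator = 33.7 * 3503 * 18.0 = 2124919.8
Step 4: K = 4059.6 / 2124919.8 = 0.00191 cm/s

0.00191


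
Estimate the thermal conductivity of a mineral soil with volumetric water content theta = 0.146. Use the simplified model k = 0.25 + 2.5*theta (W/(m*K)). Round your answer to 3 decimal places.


Step 1: k = 0.25 + 2.5 * theta
Step 2: k = 0.25 + 2.5 * 0.146
Step 3: k = 0.25 + 0.365
Step 4: k = 0.615 W/(m*K)

0.615


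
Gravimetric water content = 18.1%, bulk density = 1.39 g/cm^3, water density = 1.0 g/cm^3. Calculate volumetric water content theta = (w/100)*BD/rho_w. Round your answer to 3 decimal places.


Step 1: theta = (w / 100) * BD / rho_w
Step 2: theta = (18.1 / 100) * 1.39 / 1.0
Step 3: theta = 0.181 * 1.39
Step 4: theta = 0.252

0.252


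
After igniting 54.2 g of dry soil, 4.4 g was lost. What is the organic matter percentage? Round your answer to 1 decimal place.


Step 1: OM% = 100 * LOI / sample mass
Step 2: OM = 100 * 4.4 / 54.2
Step 3: OM = 8.1%

8.1


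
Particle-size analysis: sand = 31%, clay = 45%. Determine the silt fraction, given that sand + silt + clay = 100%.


Step 1: sand + silt + clay = 100%
Step 2: silt = 100 - sand - clay
Step 3: silt = 100 - 31 - 45
Step 4: silt = 24%

24


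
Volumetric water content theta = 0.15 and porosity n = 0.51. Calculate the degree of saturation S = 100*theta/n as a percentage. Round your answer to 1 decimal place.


Step 1: S = 100 * theta_v / n
Step 2: S = 100 * 0.15 / 0.51
Step 3: S = 29.4%

29.4


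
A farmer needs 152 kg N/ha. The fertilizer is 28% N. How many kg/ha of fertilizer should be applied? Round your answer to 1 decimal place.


Step 1: Fertilizer rate = target N / (N content / 100)
Step 2: Rate = 152 / (28 / 100)
Step 3: Rate = 152 / 0.28
Step 4: Rate = 542.9 kg/ha

542.9


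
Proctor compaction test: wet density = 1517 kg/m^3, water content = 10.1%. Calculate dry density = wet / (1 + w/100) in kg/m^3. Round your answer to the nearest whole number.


Step 1: Dry density = wet density / (1 + w/100)
Step 2: Dry density = 1517 / (1 + 10.1/100)
Step 3: Dry density = 1517 / 1.101
Step 4: Dry density = 1378 kg/m^3

1378


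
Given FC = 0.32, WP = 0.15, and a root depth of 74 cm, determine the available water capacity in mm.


Step 1: Available water = (FC - WP) * depth * 10
Step 2: AW = (0.32 - 0.15) * 74 * 10
Step 3: AW = 0.17 * 74 * 10
Step 4: AW = 125.8 mm

125.8


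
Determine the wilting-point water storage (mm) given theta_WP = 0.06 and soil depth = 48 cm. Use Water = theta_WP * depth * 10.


Step 1: Water (mm) = theta_WP * depth * 10
Step 2: Water = 0.06 * 48 * 10
Step 3: Water = 28.8 mm

28.8


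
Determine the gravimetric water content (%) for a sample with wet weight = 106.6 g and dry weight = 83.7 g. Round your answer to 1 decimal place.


Step 1: Water mass = wet - dry = 106.6 - 83.7 = 22.9 g
Step 2: w = 100 * water mass / dry mass
Step 3: w = 100 * 22.9 / 83.7 = 27.4%

27.4


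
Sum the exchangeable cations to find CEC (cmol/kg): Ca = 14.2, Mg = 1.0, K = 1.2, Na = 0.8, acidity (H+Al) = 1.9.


Step 1: CEC = Ca + Mg + K + Na + (H+Al)
Step 2: CEC = 14.2 + 1.0 + 1.2 + 0.8 + 1.9
Step 3: CEC = 19.1 cmol/kg

19.1


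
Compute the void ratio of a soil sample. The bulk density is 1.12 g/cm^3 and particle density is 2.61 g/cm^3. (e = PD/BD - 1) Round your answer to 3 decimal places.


Step 1: e = PD / BD - 1
Step 2: e = 2.61 / 1.12 - 1
Step 3: e = 2.33036 - 1
Step 4: e = 1.33

1.33


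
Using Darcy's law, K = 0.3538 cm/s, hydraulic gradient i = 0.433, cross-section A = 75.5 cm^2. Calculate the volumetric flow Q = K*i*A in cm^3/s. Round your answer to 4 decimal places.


Step 1: Apply Darcy's law: Q = K * i * A
Step 2: Q = 0.3538 * 0.433 * 75.5
Step 3: Q = 11.5663 cm^3/s

11.5663


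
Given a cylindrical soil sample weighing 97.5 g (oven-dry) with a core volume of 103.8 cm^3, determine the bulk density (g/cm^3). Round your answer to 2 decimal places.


Step 1: Identify the formula: BD = dry mass / volume
Step 2: Substitute values: BD = 97.5 / 103.8
Step 3: BD = 0.94 g/cm^3

0.94


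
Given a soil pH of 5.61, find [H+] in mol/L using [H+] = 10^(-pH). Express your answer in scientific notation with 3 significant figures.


Step 1: [H+] = 10^(-pH)
Step 2: [H+] = 10^(-5.61)
Step 3: [H+] = 2.45e-06 mol/L

2.45e-06


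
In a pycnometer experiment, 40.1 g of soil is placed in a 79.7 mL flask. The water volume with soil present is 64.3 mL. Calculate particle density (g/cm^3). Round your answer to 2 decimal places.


Step 1: Volume of solids = flask volume - water volume with soil
Step 2: V_solids = 79.7 - 64.3 = 15.4 mL
Step 3: Particle density = mass / V_solids = 40.1 / 15.4 = 2.6 g/cm^3

2.6


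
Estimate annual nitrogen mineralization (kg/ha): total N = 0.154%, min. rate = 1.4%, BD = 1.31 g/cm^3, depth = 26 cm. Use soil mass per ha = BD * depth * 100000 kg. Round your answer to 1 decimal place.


Step 1: Soil mass per ha = BD * depth * 100000 = 1.31 * 26 * 100000 = 3406000 kg
Step 2: Total N pool = soil mass * N%/100 = 3406000 * 0.154/100 = 5245.24 kg/ha
Step 3: N mineralized = N pool * rate%/100 = 5245.24 * 1.4/100 = 73.4 kg/ha/yr

73.4


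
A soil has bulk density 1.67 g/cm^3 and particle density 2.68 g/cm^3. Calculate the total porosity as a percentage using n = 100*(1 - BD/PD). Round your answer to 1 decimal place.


Step 1: Formula: n = 100 * (1 - BD / PD)
Step 2: n = 100 * (1 - 1.67 / 2.68)
Step 3: n = 100 * (1 - 0.62313)
Step 4: n = 37.7%

37.7


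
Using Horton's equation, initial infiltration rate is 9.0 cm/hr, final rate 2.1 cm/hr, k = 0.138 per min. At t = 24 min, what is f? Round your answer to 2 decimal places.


Step 1: f = fc + (f0 - fc) * exp(-k * t)
Step 2: exp(-0.138 * 24) = 0.036443
Step 3: f = 2.1 + (9.0 - 2.1) * 0.036443
Step 4: f = 2.1 + 6.9 * 0.036443
Step 5: f = 2.35 cm/hr

2.35


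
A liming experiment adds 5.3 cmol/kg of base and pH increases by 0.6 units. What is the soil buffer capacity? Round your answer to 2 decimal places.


Step 1: BC = change in base / change in pH
Step 2: BC = 5.3 / 0.6
Step 3: BC = 8.83 cmol/(kg*pH unit)

8.83


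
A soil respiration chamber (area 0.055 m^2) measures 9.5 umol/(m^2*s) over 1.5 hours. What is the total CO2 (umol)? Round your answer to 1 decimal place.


Step 1: Convert time to seconds: 1.5 hr * 3600 = 5400.0 s
Step 2: Total = flux * area * time_s
Step 3: Total = 9.5 * 0.055 * 5400.0
Step 4: Total = 2821.5 umol

2821.5


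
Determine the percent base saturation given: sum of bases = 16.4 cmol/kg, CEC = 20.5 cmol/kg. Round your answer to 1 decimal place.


Step 1: BS = 100 * (sum of bases) / CEC
Step 2: BS = 100 * 16.4 / 20.5
Step 3: BS = 80.0%

80.0


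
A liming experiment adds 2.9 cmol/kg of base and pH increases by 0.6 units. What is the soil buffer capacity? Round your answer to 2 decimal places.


Step 1: BC = change in base / change in pH
Step 2: BC = 2.9 / 0.6
Step 3: BC = 4.83 cmol/(kg*pH unit)

4.83


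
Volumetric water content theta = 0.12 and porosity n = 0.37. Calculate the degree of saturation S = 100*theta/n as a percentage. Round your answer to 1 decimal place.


Step 1: S = 100 * theta_v / n
Step 2: S = 100 * 0.12 / 0.37
Step 3: S = 32.4%

32.4


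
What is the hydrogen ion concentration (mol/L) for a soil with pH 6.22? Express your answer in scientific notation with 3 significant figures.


Step 1: [H+] = 10^(-pH)
Step 2: [H+] = 10^(-6.22)
Step 3: [H+] = 6.03e-07 mol/L

6.03e-07


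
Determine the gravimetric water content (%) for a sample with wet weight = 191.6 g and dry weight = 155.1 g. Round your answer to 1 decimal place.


Step 1: Water mass = wet - dry = 191.6 - 155.1 = 36.5 g
Step 2: w = 100 * water mass / dry mass
Step 3: w = 100 * 36.5 / 155.1 = 23.5%

23.5


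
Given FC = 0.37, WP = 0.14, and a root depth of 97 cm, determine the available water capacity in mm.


Step 1: Available water = (FC - WP) * depth * 10
Step 2: AW = (0.37 - 0.14) * 97 * 10
Step 3: AW = 0.23 * 97 * 10
Step 4: AW = 223.1 mm

223.1


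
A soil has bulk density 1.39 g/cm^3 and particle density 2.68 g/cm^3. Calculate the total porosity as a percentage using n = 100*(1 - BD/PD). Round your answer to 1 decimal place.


Step 1: Formula: n = 100 * (1 - BD / PD)
Step 2: n = 100 * (1 - 1.39 / 2.68)
Step 3: n = 100 * (1 - 0.51866)
Step 4: n = 48.1%

48.1


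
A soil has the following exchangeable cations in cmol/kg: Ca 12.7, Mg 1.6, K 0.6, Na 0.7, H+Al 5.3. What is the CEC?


Step 1: CEC = Ca + Mg + K + Na + (H+Al)
Step 2: CEC = 12.7 + 1.6 + 0.6 + 0.7 + 5.3
Step 3: CEC = 20.9 cmol/kg

20.9


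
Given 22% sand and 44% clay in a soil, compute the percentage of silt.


Step 1: sand + silt + clay = 100%
Step 2: silt = 100 - sand - clay
Step 3: silt = 100 - 22 - 44
Step 4: silt = 34%

34


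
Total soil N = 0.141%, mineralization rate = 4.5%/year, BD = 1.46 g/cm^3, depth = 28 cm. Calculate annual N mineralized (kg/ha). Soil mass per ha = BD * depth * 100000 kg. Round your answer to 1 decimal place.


Step 1: Soil mass per ha = BD * depth * 100000 = 1.46 * 28 * 100000 = 4088000 kg
Step 2: Total N pool = soil mass * N%/100 = 4088000 * 0.141/100 = 5764.08 kg/ha
Step 3: N mineralized = N pool * rate%/100 = 5764.08 * 4.5/100 = 259.4 kg/ha/yr

259.4


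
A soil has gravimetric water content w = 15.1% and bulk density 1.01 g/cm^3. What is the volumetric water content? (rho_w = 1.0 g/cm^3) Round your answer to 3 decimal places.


Step 1: theta = (w / 100) * BD / rho_w
Step 2: theta = (15.1 / 100) * 1.01 / 1.0
Step 3: theta = 0.151 * 1.01
Step 4: theta = 0.153

0.153


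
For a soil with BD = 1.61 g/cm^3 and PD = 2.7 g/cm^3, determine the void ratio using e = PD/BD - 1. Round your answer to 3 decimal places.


Step 1: e = PD / BD - 1
Step 2: e = 2.7 / 1.61 - 1
Step 3: e = 1.67702 - 1
Step 4: e = 0.677

0.677


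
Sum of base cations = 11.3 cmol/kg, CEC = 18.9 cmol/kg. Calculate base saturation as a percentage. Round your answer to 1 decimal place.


Step 1: BS = 100 * (sum of bases) / CEC
Step 2: BS = 100 * 11.3 / 18.9
Step 3: BS = 59.8%

59.8


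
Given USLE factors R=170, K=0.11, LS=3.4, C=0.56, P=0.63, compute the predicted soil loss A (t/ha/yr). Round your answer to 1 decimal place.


Step 1: A = R * K * LS * C * P
Step 2: R * K = 170 * 0.11 = 18.7
Step 3: (R*K) * LS = 18.7 * 3.4 = 63.58
Step 4: * C * P = 63.58 * 0.56 * 0.63 = 22.4
Step 5: A = 22.4 t/(ha*yr)

22.4


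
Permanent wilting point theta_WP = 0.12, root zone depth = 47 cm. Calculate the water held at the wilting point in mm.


Step 1: Water (mm) = theta_WP * depth * 10
Step 2: Water = 0.12 * 47 * 10
Step 3: Water = 56.4 mm

56.4


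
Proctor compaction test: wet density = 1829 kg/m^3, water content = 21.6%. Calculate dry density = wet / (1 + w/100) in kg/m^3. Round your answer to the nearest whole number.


Step 1: Dry density = wet density / (1 + w/100)
Step 2: Dry density = 1829 / (1 + 21.6/100)
Step 3: Dry density = 1829 / 1.216
Step 4: Dry density = 1504 kg/m^3

1504


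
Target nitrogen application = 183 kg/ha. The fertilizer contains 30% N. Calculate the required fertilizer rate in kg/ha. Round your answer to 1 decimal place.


Step 1: Fertilizer rate = target N / (N content / 100)
Step 2: Rate = 183 / (30 / 100)
Step 3: Rate = 183 / 0.3
Step 4: Rate = 610.0 kg/ha

610.0


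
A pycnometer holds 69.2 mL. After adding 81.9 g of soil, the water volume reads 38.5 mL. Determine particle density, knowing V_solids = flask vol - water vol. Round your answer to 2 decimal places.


Step 1: Volume of solids = flask volume - water volume with soil
Step 2: V_solids = 69.2 - 38.5 = 30.7 mL
Step 3: Particle density = mass / V_solids = 81.9 / 30.7 = 2.67 g/cm^3

2.67


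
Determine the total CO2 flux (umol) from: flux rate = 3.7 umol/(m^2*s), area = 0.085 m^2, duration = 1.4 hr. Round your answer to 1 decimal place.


Step 1: Convert time to seconds: 1.4 hr * 3600 = 5040.0 s
Step 2: Total = flux * area * time_s
Step 3: Total = 3.7 * 0.085 * 5040.0
Step 4: Total = 1585.1 umol

1585.1


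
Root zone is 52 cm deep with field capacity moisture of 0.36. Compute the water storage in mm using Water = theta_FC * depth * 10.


Step 1: Water (mm) = theta_FC * depth (cm) * 10
Step 2: Water = 0.36 * 52 * 10
Step 3: Water = 187.2 mm

187.2


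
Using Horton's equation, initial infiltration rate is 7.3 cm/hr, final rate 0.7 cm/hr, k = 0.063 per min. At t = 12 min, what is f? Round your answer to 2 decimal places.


Step 1: f = fc + (f0 - fc) * exp(-k * t)
Step 2: exp(-0.063 * 12) = 0.469541
Step 3: f = 0.7 + (7.3 - 0.7) * 0.469541
Step 4: f = 0.7 + 6.6 * 0.469541
Step 5: f = 3.8 cm/hr

3.8


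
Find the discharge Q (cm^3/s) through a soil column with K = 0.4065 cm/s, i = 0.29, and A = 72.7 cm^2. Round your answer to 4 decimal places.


Step 1: Apply Darcy's law: Q = K * i * A
Step 2: Q = 0.4065 * 0.29 * 72.7
Step 3: Q = 8.5702 cm^3/s

8.5702


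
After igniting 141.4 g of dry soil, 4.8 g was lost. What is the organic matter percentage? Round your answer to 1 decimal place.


Step 1: OM% = 100 * LOI / sample mass
Step 2: OM = 100 * 4.8 / 141.4
Step 3: OM = 3.4%

3.4


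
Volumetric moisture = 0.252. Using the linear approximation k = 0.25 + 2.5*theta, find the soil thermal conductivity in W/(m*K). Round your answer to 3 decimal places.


Step 1: k = 0.25 + 2.5 * theta
Step 2: k = 0.25 + 2.5 * 0.252
Step 3: k = 0.25 + 0.63
Step 4: k = 0.88 W/(m*K)

0.88


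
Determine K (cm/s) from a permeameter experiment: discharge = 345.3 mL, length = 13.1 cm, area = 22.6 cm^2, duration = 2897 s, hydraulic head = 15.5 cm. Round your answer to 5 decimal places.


Step 1: K = Q * L / (A * t * h)
Step 2: Numerator = 345.3 * 13.1 = 4523.43
Step 3: Denominator = 22.6 * 2897 * 15.5 = 1014819.1
Step 4: K = 4523.43 / 1014819.1 = 0.00446 cm/s

0.00446


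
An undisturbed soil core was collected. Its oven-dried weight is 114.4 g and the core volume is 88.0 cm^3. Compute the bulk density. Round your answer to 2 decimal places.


Step 1: Identify the formula: BD = dry mass / volume
Step 2: Substitute values: BD = 114.4 / 88.0
Step 3: BD = 1.3 g/cm^3

1.3


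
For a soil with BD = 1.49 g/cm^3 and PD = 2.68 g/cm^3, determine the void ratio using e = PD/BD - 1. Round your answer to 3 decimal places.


Step 1: e = PD / BD - 1
Step 2: e = 2.68 / 1.49 - 1
Step 3: e = 1.79866 - 1
Step 4: e = 0.799

0.799


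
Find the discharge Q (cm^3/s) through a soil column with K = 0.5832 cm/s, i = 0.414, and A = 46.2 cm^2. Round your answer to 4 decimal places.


Step 1: Apply Darcy's law: Q = K * i * A
Step 2: Q = 0.5832 * 0.414 * 46.2
Step 3: Q = 11.1547 cm^3/s

11.1547


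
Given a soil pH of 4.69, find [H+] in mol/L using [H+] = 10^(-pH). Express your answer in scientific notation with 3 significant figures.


Step 1: [H+] = 10^(-pH)
Step 2: [H+] = 10^(-4.69)
Step 3: [H+] = 2.04e-05 mol/L

2.04e-05


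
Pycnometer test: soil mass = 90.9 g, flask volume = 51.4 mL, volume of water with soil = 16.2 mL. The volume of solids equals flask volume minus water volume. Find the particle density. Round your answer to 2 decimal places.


Step 1: Volume of solids = flask volume - water volume with soil
Step 2: V_solids = 51.4 - 16.2 = 35.2 mL
Step 3: Particle density = mass / V_solids = 90.9 / 35.2 = 2.58 g/cm^3

2.58


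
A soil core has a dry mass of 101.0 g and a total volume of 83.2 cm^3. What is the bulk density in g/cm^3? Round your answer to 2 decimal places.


Step 1: Identify the formula: BD = dry mass / volume
Step 2: Substitute values: BD = 101.0 / 83.2
Step 3: BD = 1.21 g/cm^3

1.21


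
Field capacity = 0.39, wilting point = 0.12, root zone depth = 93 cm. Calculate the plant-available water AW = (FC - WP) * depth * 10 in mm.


Step 1: Available water = (FC - WP) * depth * 10
Step 2: AW = (0.39 - 0.12) * 93 * 10
Step 3: AW = 0.27 * 93 * 10
Step 4: AW = 251.1 mm

251.1


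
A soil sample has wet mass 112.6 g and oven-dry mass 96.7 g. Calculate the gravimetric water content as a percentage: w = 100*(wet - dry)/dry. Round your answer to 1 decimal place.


Step 1: Water mass = wet - dry = 112.6 - 96.7 = 15.9 g
Step 2: w = 100 * water mass / dry mass
Step 3: w = 100 * 15.9 / 96.7 = 16.4%

16.4


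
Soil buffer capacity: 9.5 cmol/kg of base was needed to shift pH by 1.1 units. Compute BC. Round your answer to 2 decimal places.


Step 1: BC = change in base / change in pH
Step 2: BC = 9.5 / 1.1
Step 3: BC = 8.64 cmol/(kg*pH unit)

8.64


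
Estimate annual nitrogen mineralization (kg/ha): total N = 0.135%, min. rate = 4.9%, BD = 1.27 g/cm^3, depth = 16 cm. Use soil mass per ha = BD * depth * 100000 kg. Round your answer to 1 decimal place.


Step 1: Soil mass per ha = BD * depth * 100000 = 1.27 * 16 * 100000 = 2032000 kg
Step 2: Total N pool = soil mass * N%/100 = 2032000 * 0.135/100 = 2743.2 kg/ha
Step 3: N mineralized = N pool * rate%/100 = 2743.2 * 4.9/100 = 134.4 kg/ha/yr

134.4


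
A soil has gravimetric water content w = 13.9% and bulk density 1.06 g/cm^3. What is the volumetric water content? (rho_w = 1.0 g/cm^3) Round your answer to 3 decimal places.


Step 1: theta = (w / 100) * BD / rho_w
Step 2: theta = (13.9 / 100) * 1.06 / 1.0
Step 3: theta = 0.139 * 1.06
Step 4: theta = 0.147

0.147


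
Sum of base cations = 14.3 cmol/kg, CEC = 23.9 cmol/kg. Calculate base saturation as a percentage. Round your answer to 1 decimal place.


Step 1: BS = 100 * (sum of bases) / CEC
Step 2: BS = 100 * 14.3 / 23.9
Step 3: BS = 59.8%

59.8


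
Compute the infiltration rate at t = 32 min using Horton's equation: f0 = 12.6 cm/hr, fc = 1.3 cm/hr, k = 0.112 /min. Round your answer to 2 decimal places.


Step 1: f = fc + (f0 - fc) * exp(-k * t)
Step 2: exp(-0.112 * 32) = 0.027764
Step 3: f = 1.3 + (12.6 - 1.3) * 0.027764
Step 4: f = 1.3 + 11.3 * 0.027764
Step 5: f = 1.61 cm/hr

1.61


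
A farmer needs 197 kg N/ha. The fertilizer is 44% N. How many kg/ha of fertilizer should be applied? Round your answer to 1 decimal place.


Step 1: Fertilizer rate = target N / (N content / 100)
Step 2: Rate = 197 / (44 / 100)
Step 3: Rate = 197 / 0.44
Step 4: Rate = 447.7 kg/ha

447.7


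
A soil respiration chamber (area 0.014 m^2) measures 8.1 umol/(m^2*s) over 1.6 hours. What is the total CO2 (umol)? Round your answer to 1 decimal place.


Step 1: Convert time to seconds: 1.6 hr * 3600 = 5760.0 s
Step 2: Total = flux * area * time_s
Step 3: Total = 8.1 * 0.014 * 5760.0
Step 4: Total = 653.2 umol

653.2


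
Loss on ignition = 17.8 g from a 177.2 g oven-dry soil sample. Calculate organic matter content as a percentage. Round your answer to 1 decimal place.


Step 1: OM% = 100 * LOI / sample mass
Step 2: OM = 100 * 17.8 / 177.2
Step 3: OM = 10.0%

10.0


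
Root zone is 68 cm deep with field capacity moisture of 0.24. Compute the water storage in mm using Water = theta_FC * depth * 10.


Step 1: Water (mm) = theta_FC * depth (cm) * 10
Step 2: Water = 0.24 * 68 * 10
Step 3: Water = 163.2 mm

163.2


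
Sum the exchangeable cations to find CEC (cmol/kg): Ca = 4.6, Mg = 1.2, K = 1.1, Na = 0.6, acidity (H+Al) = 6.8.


Step 1: CEC = Ca + Mg + K + Na + (H+Al)
Step 2: CEC = 4.6 + 1.2 + 1.1 + 0.6 + 6.8
Step 3: CEC = 14.3 cmol/kg

14.3


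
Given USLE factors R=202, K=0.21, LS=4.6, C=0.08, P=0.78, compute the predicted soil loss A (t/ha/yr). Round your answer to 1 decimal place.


Step 1: A = R * K * LS * C * P
Step 2: R * K = 202 * 0.21 = 42.42
Step 3: (R*K) * LS = 42.42 * 4.6 = 195.132
Step 4: * C * P = 195.132 * 0.08 * 0.78 = 12.2
Step 5: A = 12.2 t/(ha*yr)

12.2


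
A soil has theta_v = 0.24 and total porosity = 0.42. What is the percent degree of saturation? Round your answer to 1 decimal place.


Step 1: S = 100 * theta_v / n
Step 2: S = 100 * 0.24 / 0.42
Step 3: S = 57.1%

57.1


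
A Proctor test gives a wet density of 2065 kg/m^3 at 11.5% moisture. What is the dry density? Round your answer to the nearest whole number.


Step 1: Dry density = wet density / (1 + w/100)
Step 2: Dry density = 2065 / (1 + 11.5/100)
Step 3: Dry density = 2065 / 1.115
Step 4: Dry density = 1852 kg/m^3

1852


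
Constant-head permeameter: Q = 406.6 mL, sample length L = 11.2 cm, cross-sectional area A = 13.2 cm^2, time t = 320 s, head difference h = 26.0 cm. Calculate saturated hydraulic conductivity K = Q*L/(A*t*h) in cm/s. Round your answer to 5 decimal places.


Step 1: K = Q * L / (A * t * h)
Step 2: Numerator = 406.6 * 11.2 = 4553.92
Step 3: Denominator = 13.2 * 320 * 26.0 = 109824.0
Step 4: K = 4553.92 / 109824.0 = 0.04147 cm/s

0.04147


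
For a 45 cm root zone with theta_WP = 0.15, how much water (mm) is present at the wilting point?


Step 1: Water (mm) = theta_WP * depth * 10
Step 2: Water = 0.15 * 45 * 10
Step 3: Water = 67.5 mm

67.5


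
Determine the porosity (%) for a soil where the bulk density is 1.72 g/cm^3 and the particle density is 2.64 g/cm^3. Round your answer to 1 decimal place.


Step 1: Formula: n = 100 * (1 - BD / PD)
Step 2: n = 100 * (1 - 1.72 / 2.64)
Step 3: n = 100 * (1 - 0.65152)
Step 4: n = 34.8%

34.8


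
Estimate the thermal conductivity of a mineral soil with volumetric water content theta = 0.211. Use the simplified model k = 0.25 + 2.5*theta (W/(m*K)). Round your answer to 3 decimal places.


Step 1: k = 0.25 + 2.5 * theta
Step 2: k = 0.25 + 2.5 * 0.211
Step 3: k = 0.25 + 0.528
Step 4: k = 0.778 W/(m*K)

0.778


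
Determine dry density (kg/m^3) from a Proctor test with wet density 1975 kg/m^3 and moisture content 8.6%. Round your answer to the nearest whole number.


Step 1: Dry density = wet density / (1 + w/100)
Step 2: Dry density = 1975 / (1 + 8.6/100)
Step 3: Dry density = 1975 / 1.086
Step 4: Dry density = 1819 kg/m^3

1819


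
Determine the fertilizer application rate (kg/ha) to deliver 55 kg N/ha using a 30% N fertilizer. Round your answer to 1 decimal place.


Step 1: Fertilizer rate = target N / (N content / 100)
Step 2: Rate = 55 / (30 / 100)
Step 3: Rate = 55 / 0.3
Step 4: Rate = 183.3 kg/ha

183.3


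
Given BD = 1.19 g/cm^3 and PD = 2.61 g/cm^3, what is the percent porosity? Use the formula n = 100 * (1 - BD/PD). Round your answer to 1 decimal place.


Step 1: Formula: n = 100 * (1 - BD / PD)
Step 2: n = 100 * (1 - 1.19 / 2.61)
Step 3: n = 100 * (1 - 0.45594)
Step 4: n = 54.4%

54.4


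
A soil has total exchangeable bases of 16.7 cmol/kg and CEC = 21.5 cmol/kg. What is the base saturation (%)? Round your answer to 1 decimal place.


Step 1: BS = 100 * (sum of bases) / CEC
Step 2: BS = 100 * 16.7 / 21.5
Step 3: BS = 77.7%

77.7


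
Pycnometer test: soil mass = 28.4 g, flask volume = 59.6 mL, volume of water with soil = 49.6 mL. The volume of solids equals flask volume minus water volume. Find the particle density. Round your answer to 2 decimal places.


Step 1: Volume of solids = flask volume - water volume with soil
Step 2: V_solids = 59.6 - 49.6 = 10.0 mL
Step 3: Particle density = mass / V_solids = 28.4 / 10.0 = 2.84 g/cm^3

2.84


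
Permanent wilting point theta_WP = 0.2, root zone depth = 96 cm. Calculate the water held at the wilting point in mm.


Step 1: Water (mm) = theta_WP * depth * 10
Step 2: Water = 0.2 * 96 * 10
Step 3: Water = 192.0 mm

192.0


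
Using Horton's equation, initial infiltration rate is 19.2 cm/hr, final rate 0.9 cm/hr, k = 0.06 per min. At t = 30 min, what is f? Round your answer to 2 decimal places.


Step 1: f = fc + (f0 - fc) * exp(-k * t)
Step 2: exp(-0.06 * 30) = 0.165299
Step 3: f = 0.9 + (19.2 - 0.9) * 0.165299
Step 4: f = 0.9 + 18.3 * 0.165299
Step 5: f = 3.92 cm/hr

3.92


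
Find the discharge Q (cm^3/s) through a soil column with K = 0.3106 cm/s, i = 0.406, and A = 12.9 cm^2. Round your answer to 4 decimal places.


Step 1: Apply Darcy's law: Q = K * i * A
Step 2: Q = 0.3106 * 0.406 * 12.9
Step 3: Q = 1.6267 cm^3/s

1.6267


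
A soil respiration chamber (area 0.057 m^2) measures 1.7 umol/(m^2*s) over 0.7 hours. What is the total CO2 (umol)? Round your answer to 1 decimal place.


Step 1: Convert time to seconds: 0.7 hr * 3600 = 2520.0 s
Step 2: Total = flux * area * time_s
Step 3: Total = 1.7 * 0.057 * 2520.0
Step 4: Total = 244.2 umol

244.2


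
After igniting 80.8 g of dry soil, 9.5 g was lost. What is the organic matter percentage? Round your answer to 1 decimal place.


Step 1: OM% = 100 * LOI / sample mass
Step 2: OM = 100 * 9.5 / 80.8
Step 3: OM = 11.8%

11.8


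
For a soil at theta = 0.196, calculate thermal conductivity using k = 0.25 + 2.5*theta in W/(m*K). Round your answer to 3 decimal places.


Step 1: k = 0.25 + 2.5 * theta
Step 2: k = 0.25 + 2.5 * 0.196
Step 3: k = 0.25 + 0.49
Step 4: k = 0.74 W/(m*K)

0.74
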